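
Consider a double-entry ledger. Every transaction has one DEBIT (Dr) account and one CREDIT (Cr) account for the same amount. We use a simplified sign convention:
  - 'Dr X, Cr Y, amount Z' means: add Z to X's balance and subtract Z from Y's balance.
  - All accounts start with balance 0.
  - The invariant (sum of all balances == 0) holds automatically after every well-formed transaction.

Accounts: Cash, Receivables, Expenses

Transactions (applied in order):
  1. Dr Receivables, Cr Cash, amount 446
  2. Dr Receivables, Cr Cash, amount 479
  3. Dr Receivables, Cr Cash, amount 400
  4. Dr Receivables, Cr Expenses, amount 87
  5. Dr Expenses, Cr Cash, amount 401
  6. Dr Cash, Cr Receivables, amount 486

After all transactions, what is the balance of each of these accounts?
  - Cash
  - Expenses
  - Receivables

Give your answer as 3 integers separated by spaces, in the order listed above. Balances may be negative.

After txn 1 (Dr Receivables, Cr Cash, amount 446): Cash=-446 Receivables=446
After txn 2 (Dr Receivables, Cr Cash, amount 479): Cash=-925 Receivables=925
After txn 3 (Dr Receivables, Cr Cash, amount 400): Cash=-1325 Receivables=1325
After txn 4 (Dr Receivables, Cr Expenses, amount 87): Cash=-1325 Expenses=-87 Receivables=1412
After txn 5 (Dr Expenses, Cr Cash, amount 401): Cash=-1726 Expenses=314 Receivables=1412
After txn 6 (Dr Cash, Cr Receivables, amount 486): Cash=-1240 Expenses=314 Receivables=926

Answer: -1240 314 926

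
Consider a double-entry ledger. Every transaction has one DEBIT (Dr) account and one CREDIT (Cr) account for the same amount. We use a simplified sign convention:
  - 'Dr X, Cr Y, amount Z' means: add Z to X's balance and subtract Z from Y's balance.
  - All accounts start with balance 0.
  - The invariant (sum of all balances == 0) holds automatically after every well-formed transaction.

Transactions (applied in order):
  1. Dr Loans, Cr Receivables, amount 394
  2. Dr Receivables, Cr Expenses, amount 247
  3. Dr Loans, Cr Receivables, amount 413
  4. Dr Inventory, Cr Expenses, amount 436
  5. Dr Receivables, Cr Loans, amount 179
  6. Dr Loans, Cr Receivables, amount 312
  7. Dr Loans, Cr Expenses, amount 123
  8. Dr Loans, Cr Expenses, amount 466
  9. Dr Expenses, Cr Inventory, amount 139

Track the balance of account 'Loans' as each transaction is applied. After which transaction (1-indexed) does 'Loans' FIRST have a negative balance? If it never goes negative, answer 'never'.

After txn 1: Loans=394
After txn 2: Loans=394
After txn 3: Loans=807
After txn 4: Loans=807
After txn 5: Loans=628
After txn 6: Loans=940
After txn 7: Loans=1063
After txn 8: Loans=1529
After txn 9: Loans=1529

Answer: never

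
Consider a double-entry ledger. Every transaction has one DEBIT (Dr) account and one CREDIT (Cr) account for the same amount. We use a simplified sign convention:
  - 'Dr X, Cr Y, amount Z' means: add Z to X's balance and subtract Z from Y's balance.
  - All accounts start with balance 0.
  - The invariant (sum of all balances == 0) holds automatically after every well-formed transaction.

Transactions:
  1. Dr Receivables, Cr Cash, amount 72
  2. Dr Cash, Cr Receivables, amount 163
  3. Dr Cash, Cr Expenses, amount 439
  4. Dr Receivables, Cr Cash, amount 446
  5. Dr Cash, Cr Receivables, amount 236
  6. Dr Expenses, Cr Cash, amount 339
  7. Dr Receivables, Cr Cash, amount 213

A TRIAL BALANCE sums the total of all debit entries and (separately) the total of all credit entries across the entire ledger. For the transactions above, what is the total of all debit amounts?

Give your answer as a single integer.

Answer: 1908

Derivation:
Txn 1: debit+=72
Txn 2: debit+=163
Txn 3: debit+=439
Txn 4: debit+=446
Txn 5: debit+=236
Txn 6: debit+=339
Txn 7: debit+=213
Total debits = 1908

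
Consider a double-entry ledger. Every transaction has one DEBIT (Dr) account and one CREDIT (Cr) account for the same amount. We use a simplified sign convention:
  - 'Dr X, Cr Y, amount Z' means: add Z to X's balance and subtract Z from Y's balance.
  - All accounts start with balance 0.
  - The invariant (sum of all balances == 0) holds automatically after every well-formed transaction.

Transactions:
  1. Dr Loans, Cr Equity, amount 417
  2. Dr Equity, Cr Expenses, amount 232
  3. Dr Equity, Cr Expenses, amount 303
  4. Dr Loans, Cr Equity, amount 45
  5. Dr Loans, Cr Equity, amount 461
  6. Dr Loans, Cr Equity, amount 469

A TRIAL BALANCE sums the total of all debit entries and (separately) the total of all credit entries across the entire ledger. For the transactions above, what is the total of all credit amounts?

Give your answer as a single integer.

Answer: 1927

Derivation:
Txn 1: credit+=417
Txn 2: credit+=232
Txn 3: credit+=303
Txn 4: credit+=45
Txn 5: credit+=461
Txn 6: credit+=469
Total credits = 1927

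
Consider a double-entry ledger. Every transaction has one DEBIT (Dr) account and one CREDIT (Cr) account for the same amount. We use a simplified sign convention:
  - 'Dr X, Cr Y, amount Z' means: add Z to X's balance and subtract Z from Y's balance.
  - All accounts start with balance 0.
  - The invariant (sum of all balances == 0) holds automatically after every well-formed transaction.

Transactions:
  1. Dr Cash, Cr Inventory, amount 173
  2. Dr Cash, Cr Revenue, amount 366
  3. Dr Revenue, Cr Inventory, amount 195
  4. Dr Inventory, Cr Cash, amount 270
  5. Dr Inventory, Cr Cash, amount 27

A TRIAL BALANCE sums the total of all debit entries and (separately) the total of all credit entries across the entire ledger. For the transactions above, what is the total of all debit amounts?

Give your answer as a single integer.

Txn 1: debit+=173
Txn 2: debit+=366
Txn 3: debit+=195
Txn 4: debit+=270
Txn 5: debit+=27
Total debits = 1031

Answer: 1031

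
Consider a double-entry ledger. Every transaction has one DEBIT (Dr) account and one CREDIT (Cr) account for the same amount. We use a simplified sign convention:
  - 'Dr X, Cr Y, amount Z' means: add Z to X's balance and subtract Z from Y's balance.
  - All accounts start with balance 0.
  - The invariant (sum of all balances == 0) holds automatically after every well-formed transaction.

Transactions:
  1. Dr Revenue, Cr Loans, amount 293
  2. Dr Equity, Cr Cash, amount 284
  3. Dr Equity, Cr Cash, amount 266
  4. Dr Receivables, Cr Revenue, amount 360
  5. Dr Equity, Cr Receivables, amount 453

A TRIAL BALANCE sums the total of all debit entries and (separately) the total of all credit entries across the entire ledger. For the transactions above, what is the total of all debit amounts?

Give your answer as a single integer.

Txn 1: debit+=293
Txn 2: debit+=284
Txn 3: debit+=266
Txn 4: debit+=360
Txn 5: debit+=453
Total debits = 1656

Answer: 1656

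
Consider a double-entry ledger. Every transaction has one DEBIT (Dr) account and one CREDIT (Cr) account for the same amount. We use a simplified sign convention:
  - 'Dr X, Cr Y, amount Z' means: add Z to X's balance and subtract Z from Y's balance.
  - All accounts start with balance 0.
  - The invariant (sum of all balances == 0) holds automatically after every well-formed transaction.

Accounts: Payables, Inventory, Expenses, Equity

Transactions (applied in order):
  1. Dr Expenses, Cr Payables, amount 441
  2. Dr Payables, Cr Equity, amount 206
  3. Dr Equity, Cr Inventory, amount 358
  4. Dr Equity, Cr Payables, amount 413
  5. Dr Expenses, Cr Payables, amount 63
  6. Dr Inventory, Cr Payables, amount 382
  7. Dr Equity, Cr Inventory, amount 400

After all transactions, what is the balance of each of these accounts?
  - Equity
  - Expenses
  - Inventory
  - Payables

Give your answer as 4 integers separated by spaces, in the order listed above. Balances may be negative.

After txn 1 (Dr Expenses, Cr Payables, amount 441): Expenses=441 Payables=-441
After txn 2 (Dr Payables, Cr Equity, amount 206): Equity=-206 Expenses=441 Payables=-235
After txn 3 (Dr Equity, Cr Inventory, amount 358): Equity=152 Expenses=441 Inventory=-358 Payables=-235
After txn 4 (Dr Equity, Cr Payables, amount 413): Equity=565 Expenses=441 Inventory=-358 Payables=-648
After txn 5 (Dr Expenses, Cr Payables, amount 63): Equity=565 Expenses=504 Inventory=-358 Payables=-711
After txn 6 (Dr Inventory, Cr Payables, amount 382): Equity=565 Expenses=504 Inventory=24 Payables=-1093
After txn 7 (Dr Equity, Cr Inventory, amount 400): Equity=965 Expenses=504 Inventory=-376 Payables=-1093

Answer: 965 504 -376 -1093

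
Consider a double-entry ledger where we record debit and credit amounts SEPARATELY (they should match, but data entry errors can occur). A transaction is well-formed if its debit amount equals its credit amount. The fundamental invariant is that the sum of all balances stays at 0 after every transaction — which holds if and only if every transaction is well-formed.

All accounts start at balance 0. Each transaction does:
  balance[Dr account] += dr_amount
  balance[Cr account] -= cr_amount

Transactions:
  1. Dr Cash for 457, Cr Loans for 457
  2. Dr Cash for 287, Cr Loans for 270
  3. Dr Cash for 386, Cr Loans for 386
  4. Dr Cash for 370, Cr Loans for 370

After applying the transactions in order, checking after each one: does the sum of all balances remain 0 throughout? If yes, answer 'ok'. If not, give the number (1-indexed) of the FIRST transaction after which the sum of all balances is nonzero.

After txn 1: dr=457 cr=457 sum_balances=0
After txn 2: dr=287 cr=270 sum_balances=17
After txn 3: dr=386 cr=386 sum_balances=17
After txn 4: dr=370 cr=370 sum_balances=17

Answer: 2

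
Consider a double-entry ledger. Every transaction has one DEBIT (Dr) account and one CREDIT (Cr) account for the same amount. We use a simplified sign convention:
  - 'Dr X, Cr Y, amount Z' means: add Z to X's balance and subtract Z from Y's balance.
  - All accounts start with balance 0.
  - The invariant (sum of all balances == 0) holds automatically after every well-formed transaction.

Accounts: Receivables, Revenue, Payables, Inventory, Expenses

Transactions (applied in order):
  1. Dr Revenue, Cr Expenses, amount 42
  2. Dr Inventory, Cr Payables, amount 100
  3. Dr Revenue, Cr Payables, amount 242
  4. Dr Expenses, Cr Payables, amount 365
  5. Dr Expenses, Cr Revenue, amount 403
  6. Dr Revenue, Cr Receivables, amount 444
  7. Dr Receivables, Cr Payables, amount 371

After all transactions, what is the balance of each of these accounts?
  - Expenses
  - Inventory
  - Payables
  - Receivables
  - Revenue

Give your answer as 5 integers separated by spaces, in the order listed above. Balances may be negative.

After txn 1 (Dr Revenue, Cr Expenses, amount 42): Expenses=-42 Revenue=42
After txn 2 (Dr Inventory, Cr Payables, amount 100): Expenses=-42 Inventory=100 Payables=-100 Revenue=42
After txn 3 (Dr Revenue, Cr Payables, amount 242): Expenses=-42 Inventory=100 Payables=-342 Revenue=284
After txn 4 (Dr Expenses, Cr Payables, amount 365): Expenses=323 Inventory=100 Payables=-707 Revenue=284
After txn 5 (Dr Expenses, Cr Revenue, amount 403): Expenses=726 Inventory=100 Payables=-707 Revenue=-119
After txn 6 (Dr Revenue, Cr Receivables, amount 444): Expenses=726 Inventory=100 Payables=-707 Receivables=-444 Revenue=325
After txn 7 (Dr Receivables, Cr Payables, amount 371): Expenses=726 Inventory=100 Payables=-1078 Receivables=-73 Revenue=325

Answer: 726 100 -1078 -73 325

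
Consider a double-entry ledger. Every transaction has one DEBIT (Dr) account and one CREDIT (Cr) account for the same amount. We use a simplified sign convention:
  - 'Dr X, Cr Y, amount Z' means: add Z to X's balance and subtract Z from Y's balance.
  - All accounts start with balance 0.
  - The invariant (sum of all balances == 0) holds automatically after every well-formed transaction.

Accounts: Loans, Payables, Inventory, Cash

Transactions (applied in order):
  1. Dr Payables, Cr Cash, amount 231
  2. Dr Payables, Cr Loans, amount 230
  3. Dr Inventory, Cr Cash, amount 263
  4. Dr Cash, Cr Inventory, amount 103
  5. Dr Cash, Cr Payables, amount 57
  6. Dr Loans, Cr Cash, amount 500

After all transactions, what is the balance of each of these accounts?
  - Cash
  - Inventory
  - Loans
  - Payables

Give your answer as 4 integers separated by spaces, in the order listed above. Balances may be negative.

After txn 1 (Dr Payables, Cr Cash, amount 231): Cash=-231 Payables=231
After txn 2 (Dr Payables, Cr Loans, amount 230): Cash=-231 Loans=-230 Payables=461
After txn 3 (Dr Inventory, Cr Cash, amount 263): Cash=-494 Inventory=263 Loans=-230 Payables=461
After txn 4 (Dr Cash, Cr Inventory, amount 103): Cash=-391 Inventory=160 Loans=-230 Payables=461
After txn 5 (Dr Cash, Cr Payables, amount 57): Cash=-334 Inventory=160 Loans=-230 Payables=404
After txn 6 (Dr Loans, Cr Cash, amount 500): Cash=-834 Inventory=160 Loans=270 Payables=404

Answer: -834 160 270 404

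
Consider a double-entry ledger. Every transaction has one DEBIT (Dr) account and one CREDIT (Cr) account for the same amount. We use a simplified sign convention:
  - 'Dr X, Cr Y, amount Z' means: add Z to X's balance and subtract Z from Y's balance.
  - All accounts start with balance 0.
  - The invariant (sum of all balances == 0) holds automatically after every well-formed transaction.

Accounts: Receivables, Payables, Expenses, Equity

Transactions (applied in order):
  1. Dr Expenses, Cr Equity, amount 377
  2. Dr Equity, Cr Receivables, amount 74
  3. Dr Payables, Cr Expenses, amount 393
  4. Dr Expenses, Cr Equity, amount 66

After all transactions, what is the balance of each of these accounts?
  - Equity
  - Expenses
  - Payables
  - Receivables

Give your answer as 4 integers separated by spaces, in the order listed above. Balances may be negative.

Answer: -369 50 393 -74

Derivation:
After txn 1 (Dr Expenses, Cr Equity, amount 377): Equity=-377 Expenses=377
After txn 2 (Dr Equity, Cr Receivables, amount 74): Equity=-303 Expenses=377 Receivables=-74
After txn 3 (Dr Payables, Cr Expenses, amount 393): Equity=-303 Expenses=-16 Payables=393 Receivables=-74
After txn 4 (Dr Expenses, Cr Equity, amount 66): Equity=-369 Expenses=50 Payables=393 Receivables=-74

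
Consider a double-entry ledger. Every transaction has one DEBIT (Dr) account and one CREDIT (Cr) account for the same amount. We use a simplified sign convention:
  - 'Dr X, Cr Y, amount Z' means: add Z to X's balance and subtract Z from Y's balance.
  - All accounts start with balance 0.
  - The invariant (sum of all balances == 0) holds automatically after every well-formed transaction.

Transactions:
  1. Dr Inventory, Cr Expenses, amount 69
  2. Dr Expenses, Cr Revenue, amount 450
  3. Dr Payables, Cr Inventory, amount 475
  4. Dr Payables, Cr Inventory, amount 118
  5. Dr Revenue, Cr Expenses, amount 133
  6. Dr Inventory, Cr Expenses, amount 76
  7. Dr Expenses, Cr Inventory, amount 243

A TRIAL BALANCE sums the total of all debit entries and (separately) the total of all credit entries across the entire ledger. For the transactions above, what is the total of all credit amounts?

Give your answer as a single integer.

Answer: 1564

Derivation:
Txn 1: credit+=69
Txn 2: credit+=450
Txn 3: credit+=475
Txn 4: credit+=118
Txn 5: credit+=133
Txn 6: credit+=76
Txn 7: credit+=243
Total credits = 1564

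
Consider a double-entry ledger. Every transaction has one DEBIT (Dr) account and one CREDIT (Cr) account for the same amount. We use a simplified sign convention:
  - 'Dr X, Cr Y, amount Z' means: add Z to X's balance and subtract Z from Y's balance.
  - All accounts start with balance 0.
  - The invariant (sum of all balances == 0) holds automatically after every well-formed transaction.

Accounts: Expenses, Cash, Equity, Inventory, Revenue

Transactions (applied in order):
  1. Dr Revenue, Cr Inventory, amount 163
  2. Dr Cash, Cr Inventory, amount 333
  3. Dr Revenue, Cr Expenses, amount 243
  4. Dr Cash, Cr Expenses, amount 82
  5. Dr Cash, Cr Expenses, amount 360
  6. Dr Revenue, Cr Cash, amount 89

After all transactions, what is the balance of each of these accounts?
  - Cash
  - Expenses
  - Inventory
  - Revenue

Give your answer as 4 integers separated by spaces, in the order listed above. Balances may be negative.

Answer: 686 -685 -496 495

Derivation:
After txn 1 (Dr Revenue, Cr Inventory, amount 163): Inventory=-163 Revenue=163
After txn 2 (Dr Cash, Cr Inventory, amount 333): Cash=333 Inventory=-496 Revenue=163
After txn 3 (Dr Revenue, Cr Expenses, amount 243): Cash=333 Expenses=-243 Inventory=-496 Revenue=406
After txn 4 (Dr Cash, Cr Expenses, amount 82): Cash=415 Expenses=-325 Inventory=-496 Revenue=406
After txn 5 (Dr Cash, Cr Expenses, amount 360): Cash=775 Expenses=-685 Inventory=-496 Revenue=406
After txn 6 (Dr Revenue, Cr Cash, amount 89): Cash=686 Expenses=-685 Inventory=-496 Revenue=495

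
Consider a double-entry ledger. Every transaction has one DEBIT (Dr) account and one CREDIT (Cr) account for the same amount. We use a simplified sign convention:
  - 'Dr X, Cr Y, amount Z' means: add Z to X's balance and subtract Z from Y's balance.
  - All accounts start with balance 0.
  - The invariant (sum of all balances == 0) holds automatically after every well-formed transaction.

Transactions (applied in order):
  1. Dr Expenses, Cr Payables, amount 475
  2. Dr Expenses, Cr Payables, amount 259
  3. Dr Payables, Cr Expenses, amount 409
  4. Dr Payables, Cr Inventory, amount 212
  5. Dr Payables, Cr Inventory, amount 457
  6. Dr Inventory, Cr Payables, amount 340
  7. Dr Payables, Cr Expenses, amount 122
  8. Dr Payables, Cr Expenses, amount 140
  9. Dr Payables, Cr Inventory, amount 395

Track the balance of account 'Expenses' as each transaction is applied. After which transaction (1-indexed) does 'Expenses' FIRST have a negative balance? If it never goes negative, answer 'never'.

After txn 1: Expenses=475
After txn 2: Expenses=734
After txn 3: Expenses=325
After txn 4: Expenses=325
After txn 5: Expenses=325
After txn 6: Expenses=325
After txn 7: Expenses=203
After txn 8: Expenses=63
After txn 9: Expenses=63

Answer: never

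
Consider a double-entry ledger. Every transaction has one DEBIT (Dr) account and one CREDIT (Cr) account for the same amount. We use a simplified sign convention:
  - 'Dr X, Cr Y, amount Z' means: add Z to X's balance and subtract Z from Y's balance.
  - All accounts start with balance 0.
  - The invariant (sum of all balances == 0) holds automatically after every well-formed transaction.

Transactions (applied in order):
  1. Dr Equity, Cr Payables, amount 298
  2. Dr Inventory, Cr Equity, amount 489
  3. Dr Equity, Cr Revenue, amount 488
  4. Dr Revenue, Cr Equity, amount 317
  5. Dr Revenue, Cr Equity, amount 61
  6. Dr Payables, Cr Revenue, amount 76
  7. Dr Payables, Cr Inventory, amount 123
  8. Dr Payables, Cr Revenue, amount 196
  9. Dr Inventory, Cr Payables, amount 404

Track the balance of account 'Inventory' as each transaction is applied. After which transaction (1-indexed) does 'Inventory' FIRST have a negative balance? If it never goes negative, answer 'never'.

After txn 1: Inventory=0
After txn 2: Inventory=489
After txn 3: Inventory=489
After txn 4: Inventory=489
After txn 5: Inventory=489
After txn 6: Inventory=489
After txn 7: Inventory=366
After txn 8: Inventory=366
After txn 9: Inventory=770

Answer: never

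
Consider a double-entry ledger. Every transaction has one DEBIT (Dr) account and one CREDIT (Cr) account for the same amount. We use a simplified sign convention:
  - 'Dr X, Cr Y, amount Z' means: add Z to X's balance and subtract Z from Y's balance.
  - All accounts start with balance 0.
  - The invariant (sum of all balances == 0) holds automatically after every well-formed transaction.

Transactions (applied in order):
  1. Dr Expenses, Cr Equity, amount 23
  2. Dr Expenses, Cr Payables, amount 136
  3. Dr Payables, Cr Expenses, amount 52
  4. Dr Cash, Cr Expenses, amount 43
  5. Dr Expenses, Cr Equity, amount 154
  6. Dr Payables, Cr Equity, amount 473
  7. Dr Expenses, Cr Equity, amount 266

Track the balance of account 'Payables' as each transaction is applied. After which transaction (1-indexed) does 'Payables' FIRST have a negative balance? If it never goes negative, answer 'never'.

Answer: 2

Derivation:
After txn 1: Payables=0
After txn 2: Payables=-136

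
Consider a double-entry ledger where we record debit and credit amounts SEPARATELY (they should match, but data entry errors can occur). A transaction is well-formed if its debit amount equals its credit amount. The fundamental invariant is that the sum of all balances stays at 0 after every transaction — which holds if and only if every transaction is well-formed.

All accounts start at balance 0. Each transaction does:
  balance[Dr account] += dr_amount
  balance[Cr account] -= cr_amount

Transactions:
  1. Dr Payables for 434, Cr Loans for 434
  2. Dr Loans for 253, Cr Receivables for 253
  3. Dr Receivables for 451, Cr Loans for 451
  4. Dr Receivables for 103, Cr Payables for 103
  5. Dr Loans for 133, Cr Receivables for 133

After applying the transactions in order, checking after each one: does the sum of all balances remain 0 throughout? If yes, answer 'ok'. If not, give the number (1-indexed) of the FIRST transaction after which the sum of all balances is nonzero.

After txn 1: dr=434 cr=434 sum_balances=0
After txn 2: dr=253 cr=253 sum_balances=0
After txn 3: dr=451 cr=451 sum_balances=0
After txn 4: dr=103 cr=103 sum_balances=0
After txn 5: dr=133 cr=133 sum_balances=0

Answer: ok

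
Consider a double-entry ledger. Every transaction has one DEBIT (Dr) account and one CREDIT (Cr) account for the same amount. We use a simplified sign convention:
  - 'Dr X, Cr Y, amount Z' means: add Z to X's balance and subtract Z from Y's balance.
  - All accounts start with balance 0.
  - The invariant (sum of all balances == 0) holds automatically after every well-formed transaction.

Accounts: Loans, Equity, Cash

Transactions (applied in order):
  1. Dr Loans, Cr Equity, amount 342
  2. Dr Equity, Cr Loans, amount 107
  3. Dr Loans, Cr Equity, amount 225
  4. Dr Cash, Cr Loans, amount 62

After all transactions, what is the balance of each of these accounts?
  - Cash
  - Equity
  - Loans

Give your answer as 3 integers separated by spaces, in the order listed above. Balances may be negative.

Answer: 62 -460 398

Derivation:
After txn 1 (Dr Loans, Cr Equity, amount 342): Equity=-342 Loans=342
After txn 2 (Dr Equity, Cr Loans, amount 107): Equity=-235 Loans=235
After txn 3 (Dr Loans, Cr Equity, amount 225): Equity=-460 Loans=460
After txn 4 (Dr Cash, Cr Loans, amount 62): Cash=62 Equity=-460 Loans=398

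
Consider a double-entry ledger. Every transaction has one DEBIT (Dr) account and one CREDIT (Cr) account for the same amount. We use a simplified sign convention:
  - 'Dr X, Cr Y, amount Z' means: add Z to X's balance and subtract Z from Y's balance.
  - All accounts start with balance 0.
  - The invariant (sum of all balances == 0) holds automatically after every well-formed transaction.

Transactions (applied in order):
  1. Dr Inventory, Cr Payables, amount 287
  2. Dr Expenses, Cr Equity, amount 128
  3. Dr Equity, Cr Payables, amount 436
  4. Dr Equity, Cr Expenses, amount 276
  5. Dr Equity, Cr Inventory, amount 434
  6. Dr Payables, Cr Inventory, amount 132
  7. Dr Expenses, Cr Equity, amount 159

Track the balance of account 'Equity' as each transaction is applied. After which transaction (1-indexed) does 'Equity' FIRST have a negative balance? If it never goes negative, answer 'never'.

Answer: 2

Derivation:
After txn 1: Equity=0
After txn 2: Equity=-128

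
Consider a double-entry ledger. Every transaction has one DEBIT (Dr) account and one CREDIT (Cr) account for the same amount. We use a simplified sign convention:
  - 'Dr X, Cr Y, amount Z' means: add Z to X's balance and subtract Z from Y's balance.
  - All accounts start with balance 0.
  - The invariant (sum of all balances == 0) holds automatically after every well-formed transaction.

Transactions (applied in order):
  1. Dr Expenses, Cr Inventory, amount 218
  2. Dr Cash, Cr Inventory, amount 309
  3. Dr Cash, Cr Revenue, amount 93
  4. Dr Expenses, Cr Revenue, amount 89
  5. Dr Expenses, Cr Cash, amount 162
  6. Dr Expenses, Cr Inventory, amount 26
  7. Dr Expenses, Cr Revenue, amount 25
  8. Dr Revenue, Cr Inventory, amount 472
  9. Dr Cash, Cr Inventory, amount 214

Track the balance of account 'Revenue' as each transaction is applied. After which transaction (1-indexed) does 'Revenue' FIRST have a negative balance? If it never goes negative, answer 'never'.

After txn 1: Revenue=0
After txn 2: Revenue=0
After txn 3: Revenue=-93

Answer: 3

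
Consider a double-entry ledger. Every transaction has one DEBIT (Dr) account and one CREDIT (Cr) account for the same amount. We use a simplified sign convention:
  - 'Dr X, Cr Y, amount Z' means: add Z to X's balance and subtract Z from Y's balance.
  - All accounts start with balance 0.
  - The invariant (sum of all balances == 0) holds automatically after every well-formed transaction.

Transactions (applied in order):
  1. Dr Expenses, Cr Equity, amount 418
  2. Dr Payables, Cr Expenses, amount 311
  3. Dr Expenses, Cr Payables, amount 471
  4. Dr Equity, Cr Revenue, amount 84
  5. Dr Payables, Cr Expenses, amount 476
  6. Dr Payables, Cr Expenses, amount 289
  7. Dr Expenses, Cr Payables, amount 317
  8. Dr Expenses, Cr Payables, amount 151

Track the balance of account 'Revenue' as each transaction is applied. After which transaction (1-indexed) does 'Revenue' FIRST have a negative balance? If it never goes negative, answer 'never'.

Answer: 4

Derivation:
After txn 1: Revenue=0
After txn 2: Revenue=0
After txn 3: Revenue=0
After txn 4: Revenue=-84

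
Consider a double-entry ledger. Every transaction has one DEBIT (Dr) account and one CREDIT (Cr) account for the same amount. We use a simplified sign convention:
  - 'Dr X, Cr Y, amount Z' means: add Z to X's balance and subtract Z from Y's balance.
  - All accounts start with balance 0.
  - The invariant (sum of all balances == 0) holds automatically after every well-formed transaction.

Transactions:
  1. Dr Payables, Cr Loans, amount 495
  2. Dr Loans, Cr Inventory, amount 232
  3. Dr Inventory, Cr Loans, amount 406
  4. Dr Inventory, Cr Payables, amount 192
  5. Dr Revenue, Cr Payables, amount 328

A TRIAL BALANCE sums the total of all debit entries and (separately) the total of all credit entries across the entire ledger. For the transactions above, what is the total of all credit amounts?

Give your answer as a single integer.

Answer: 1653

Derivation:
Txn 1: credit+=495
Txn 2: credit+=232
Txn 3: credit+=406
Txn 4: credit+=192
Txn 5: credit+=328
Total credits = 1653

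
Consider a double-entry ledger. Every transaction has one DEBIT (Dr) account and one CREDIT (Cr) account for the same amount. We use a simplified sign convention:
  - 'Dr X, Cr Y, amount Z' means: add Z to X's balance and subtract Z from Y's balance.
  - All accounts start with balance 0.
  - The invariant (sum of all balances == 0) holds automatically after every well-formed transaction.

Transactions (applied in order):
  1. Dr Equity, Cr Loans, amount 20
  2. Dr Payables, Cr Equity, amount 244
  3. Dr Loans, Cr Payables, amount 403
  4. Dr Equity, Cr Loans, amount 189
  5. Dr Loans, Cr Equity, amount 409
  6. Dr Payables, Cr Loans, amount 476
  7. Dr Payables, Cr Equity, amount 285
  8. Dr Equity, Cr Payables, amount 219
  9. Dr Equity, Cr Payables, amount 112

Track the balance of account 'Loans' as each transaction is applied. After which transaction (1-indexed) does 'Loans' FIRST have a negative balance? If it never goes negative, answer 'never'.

After txn 1: Loans=-20

Answer: 1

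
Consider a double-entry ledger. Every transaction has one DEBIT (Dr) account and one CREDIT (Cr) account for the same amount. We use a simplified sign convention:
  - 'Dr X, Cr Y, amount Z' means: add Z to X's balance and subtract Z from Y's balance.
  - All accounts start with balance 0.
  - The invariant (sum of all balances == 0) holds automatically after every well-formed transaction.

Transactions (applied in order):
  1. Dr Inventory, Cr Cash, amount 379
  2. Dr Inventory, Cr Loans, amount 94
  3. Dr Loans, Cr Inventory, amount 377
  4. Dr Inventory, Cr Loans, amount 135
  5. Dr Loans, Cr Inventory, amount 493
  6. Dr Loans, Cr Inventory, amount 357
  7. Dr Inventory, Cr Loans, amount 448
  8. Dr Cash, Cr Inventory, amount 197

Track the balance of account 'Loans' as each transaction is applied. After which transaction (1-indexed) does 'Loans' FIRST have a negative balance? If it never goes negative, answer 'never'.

Answer: 2

Derivation:
After txn 1: Loans=0
After txn 2: Loans=-94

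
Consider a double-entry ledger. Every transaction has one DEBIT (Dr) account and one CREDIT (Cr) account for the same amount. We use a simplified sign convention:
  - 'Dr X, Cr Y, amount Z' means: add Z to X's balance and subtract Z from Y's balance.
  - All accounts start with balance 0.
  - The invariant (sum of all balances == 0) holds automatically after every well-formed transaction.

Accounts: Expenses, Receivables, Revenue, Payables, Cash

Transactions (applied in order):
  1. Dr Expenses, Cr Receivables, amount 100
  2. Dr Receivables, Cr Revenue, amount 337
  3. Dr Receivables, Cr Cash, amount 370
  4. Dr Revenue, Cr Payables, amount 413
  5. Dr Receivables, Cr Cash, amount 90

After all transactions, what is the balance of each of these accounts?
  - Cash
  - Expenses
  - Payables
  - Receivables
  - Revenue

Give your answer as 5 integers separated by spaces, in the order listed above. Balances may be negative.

Answer: -460 100 -413 697 76

Derivation:
After txn 1 (Dr Expenses, Cr Receivables, amount 100): Expenses=100 Receivables=-100
After txn 2 (Dr Receivables, Cr Revenue, amount 337): Expenses=100 Receivables=237 Revenue=-337
After txn 3 (Dr Receivables, Cr Cash, amount 370): Cash=-370 Expenses=100 Receivables=607 Revenue=-337
After txn 4 (Dr Revenue, Cr Payables, amount 413): Cash=-370 Expenses=100 Payables=-413 Receivables=607 Revenue=76
After txn 5 (Dr Receivables, Cr Cash, amount 90): Cash=-460 Expenses=100 Payables=-413 Receivables=697 Revenue=76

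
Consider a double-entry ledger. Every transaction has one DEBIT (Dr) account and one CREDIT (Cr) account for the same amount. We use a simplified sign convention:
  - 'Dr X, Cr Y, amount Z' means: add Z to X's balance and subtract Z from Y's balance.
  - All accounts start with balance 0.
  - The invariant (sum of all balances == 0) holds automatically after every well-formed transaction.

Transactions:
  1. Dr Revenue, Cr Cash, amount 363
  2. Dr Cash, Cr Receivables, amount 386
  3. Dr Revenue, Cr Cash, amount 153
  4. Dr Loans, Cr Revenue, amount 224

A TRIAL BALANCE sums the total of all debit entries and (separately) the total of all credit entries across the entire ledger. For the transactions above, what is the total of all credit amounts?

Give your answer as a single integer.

Txn 1: credit+=363
Txn 2: credit+=386
Txn 3: credit+=153
Txn 4: credit+=224
Total credits = 1126

Answer: 1126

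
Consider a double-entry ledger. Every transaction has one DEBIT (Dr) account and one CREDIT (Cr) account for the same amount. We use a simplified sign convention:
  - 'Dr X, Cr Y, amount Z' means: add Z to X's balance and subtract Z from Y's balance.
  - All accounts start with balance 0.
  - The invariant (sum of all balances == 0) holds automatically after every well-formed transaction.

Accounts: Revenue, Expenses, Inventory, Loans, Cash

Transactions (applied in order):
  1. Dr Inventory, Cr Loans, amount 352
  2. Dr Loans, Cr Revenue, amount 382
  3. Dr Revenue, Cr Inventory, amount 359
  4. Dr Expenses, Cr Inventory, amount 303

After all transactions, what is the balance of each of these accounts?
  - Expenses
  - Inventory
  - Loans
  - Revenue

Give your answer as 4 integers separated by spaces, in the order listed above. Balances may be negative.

After txn 1 (Dr Inventory, Cr Loans, amount 352): Inventory=352 Loans=-352
After txn 2 (Dr Loans, Cr Revenue, amount 382): Inventory=352 Loans=30 Revenue=-382
After txn 3 (Dr Revenue, Cr Inventory, amount 359): Inventory=-7 Loans=30 Revenue=-23
After txn 4 (Dr Expenses, Cr Inventory, amount 303): Expenses=303 Inventory=-310 Loans=30 Revenue=-23

Answer: 303 -310 30 -23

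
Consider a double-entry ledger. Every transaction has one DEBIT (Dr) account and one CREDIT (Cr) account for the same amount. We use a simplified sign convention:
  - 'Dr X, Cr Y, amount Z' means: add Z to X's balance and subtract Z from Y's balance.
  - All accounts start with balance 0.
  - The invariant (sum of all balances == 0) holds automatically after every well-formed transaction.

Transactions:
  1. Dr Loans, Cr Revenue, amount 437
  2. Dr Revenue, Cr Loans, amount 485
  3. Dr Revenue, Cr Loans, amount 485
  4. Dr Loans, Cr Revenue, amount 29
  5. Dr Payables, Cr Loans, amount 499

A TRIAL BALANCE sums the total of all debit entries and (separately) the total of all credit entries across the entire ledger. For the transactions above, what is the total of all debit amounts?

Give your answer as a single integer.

Answer: 1935

Derivation:
Txn 1: debit+=437
Txn 2: debit+=485
Txn 3: debit+=485
Txn 4: debit+=29
Txn 5: debit+=499
Total debits = 1935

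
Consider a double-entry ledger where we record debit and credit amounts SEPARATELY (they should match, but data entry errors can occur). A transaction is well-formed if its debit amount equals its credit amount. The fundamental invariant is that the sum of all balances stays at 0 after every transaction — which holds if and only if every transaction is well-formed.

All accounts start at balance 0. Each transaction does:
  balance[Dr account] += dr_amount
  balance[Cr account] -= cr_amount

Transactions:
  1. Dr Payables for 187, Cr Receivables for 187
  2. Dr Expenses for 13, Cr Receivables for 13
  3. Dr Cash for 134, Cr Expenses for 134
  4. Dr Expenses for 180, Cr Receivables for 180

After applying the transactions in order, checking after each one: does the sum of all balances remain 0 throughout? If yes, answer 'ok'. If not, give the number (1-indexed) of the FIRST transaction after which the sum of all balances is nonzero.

Answer: ok

Derivation:
After txn 1: dr=187 cr=187 sum_balances=0
After txn 2: dr=13 cr=13 sum_balances=0
After txn 3: dr=134 cr=134 sum_balances=0
After txn 4: dr=180 cr=180 sum_balances=0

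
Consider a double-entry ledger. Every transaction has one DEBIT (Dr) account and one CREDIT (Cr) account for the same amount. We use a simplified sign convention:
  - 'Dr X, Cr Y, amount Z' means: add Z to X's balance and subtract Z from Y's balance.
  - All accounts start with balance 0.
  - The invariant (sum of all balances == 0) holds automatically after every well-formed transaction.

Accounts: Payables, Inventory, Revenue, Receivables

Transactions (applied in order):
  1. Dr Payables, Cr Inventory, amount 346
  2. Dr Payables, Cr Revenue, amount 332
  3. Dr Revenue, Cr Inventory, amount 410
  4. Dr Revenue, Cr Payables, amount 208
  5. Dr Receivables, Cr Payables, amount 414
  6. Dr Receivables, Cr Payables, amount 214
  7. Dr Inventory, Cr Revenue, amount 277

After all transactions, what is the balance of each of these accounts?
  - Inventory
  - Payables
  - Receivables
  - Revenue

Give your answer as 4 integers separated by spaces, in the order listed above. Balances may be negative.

After txn 1 (Dr Payables, Cr Inventory, amount 346): Inventory=-346 Payables=346
After txn 2 (Dr Payables, Cr Revenue, amount 332): Inventory=-346 Payables=678 Revenue=-332
After txn 3 (Dr Revenue, Cr Inventory, amount 410): Inventory=-756 Payables=678 Revenue=78
After txn 4 (Dr Revenue, Cr Payables, amount 208): Inventory=-756 Payables=470 Revenue=286
After txn 5 (Dr Receivables, Cr Payables, amount 414): Inventory=-756 Payables=56 Receivables=414 Revenue=286
After txn 6 (Dr Receivables, Cr Payables, amount 214): Inventory=-756 Payables=-158 Receivables=628 Revenue=286
After txn 7 (Dr Inventory, Cr Revenue, amount 277): Inventory=-479 Payables=-158 Receivables=628 Revenue=9

Answer: -479 -158 628 9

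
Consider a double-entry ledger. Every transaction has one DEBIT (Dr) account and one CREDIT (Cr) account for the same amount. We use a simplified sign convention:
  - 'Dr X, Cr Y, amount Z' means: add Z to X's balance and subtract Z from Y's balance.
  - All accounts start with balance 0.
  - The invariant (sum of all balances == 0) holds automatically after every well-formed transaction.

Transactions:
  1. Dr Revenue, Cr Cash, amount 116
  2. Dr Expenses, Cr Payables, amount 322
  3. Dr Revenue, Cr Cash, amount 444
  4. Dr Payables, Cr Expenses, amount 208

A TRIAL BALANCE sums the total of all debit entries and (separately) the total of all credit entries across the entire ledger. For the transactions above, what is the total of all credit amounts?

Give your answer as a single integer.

Answer: 1090

Derivation:
Txn 1: credit+=116
Txn 2: credit+=322
Txn 3: credit+=444
Txn 4: credit+=208
Total credits = 1090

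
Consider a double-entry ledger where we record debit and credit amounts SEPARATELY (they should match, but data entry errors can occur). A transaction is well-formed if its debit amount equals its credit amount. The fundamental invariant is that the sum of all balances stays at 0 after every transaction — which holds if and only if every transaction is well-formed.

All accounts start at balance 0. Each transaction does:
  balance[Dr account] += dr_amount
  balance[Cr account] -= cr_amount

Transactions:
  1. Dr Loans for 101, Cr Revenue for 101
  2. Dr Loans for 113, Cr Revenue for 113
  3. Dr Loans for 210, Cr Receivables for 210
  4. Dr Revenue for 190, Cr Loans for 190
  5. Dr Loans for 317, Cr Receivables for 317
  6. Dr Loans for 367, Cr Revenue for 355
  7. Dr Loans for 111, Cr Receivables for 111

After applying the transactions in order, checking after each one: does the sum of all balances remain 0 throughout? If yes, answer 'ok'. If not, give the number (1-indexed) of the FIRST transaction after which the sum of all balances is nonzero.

After txn 1: dr=101 cr=101 sum_balances=0
After txn 2: dr=113 cr=113 sum_balances=0
After txn 3: dr=210 cr=210 sum_balances=0
After txn 4: dr=190 cr=190 sum_balances=0
After txn 5: dr=317 cr=317 sum_balances=0
After txn 6: dr=367 cr=355 sum_balances=12
After txn 7: dr=111 cr=111 sum_balances=12

Answer: 6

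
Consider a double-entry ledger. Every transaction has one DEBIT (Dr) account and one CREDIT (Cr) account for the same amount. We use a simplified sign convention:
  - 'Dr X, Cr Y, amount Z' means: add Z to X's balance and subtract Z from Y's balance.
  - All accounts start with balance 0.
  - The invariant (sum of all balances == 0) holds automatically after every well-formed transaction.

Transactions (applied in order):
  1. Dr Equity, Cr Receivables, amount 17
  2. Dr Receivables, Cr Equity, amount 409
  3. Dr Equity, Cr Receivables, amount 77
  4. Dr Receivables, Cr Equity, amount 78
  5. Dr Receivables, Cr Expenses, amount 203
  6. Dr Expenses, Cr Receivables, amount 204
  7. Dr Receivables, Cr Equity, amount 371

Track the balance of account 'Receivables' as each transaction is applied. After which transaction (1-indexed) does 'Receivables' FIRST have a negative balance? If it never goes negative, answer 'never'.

Answer: 1

Derivation:
After txn 1: Receivables=-17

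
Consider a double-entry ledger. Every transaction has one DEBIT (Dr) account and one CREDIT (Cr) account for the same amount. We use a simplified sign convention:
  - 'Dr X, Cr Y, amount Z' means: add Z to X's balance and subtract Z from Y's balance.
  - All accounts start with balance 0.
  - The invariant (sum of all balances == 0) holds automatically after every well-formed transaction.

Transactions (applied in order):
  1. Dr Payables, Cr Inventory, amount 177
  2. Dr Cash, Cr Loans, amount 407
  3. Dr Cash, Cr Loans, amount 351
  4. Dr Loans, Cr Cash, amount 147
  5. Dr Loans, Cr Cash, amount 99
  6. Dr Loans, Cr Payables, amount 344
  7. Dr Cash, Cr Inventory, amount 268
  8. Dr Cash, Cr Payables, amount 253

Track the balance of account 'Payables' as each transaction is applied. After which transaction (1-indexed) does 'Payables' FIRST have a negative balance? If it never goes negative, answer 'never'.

Answer: 6

Derivation:
After txn 1: Payables=177
After txn 2: Payables=177
After txn 3: Payables=177
After txn 4: Payables=177
After txn 5: Payables=177
After txn 6: Payables=-167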